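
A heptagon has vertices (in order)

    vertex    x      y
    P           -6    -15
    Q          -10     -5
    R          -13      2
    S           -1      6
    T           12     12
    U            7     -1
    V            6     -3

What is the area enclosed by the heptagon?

Apply the shoelace (surveyor's) formula: 2A = Σ (x_i·y_{i+1} − x_{i+1}·y_i), indices taken mod 7.
P→Q: (-6)(-5) − (-10)(-15) = -120
Q→R: (-10)(2) − (-13)(-5) = -85
R→S: (-13)(6) − (-1)(2) = -76
S→T: (-1)(12) − (12)(6) = -84
T→U: (12)(-1) − (7)(12) = -96
U→V: (7)(-3) − (6)(-1) = -15
V→P: (6)(-15) − (-6)(-3) = -108
Σ = -584
Area = |Σ|/2 = 292.

292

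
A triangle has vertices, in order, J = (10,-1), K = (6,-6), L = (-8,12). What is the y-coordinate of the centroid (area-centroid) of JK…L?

5/3

Apply the shoelace formula. First the cross-terms c_i = x_i·y_{i+1} − x_{i+1}·y_i:
  -54, 24, -112  ⇒  2A = -142, A = -71.
Then Σ (y_i + y_{i+1})·c_i = -710, so ȳ = -710 / (6·(-71)) = 5/3.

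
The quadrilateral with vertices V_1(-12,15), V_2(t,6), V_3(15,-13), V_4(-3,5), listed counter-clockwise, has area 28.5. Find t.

Write out the shoelace sum; only the two edges meeting at V_2 involve t:
2·Area = [((-12)·6 − t·15) + (t·(-13) − 15·6)] + 51
       = -28·t + -111 = 57
⇒ t = -6.

-6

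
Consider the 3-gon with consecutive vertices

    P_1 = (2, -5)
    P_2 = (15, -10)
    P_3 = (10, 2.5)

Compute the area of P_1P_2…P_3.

Apply the shoelace formula: 2A = Σ (x_i·y_{i+1} − x_{i+1}·y_i), indices taken mod 3.
Σ = (55) + (137.5) + (-55) = 137.5
Area = |Σ|/2 = 68.75.

68.75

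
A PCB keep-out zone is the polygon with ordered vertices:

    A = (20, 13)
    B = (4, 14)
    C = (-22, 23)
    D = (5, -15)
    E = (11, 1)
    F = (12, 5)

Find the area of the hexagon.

556

A→B: (20)(14) − (4)(13) = 228
B→C: (4)(23) − (-22)(14) = 400
C→D: (-22)(-15) − (5)(23) = 215
D→E: (5)(1) − (11)(-15) = 170
E→F: (11)(5) − (12)(1) = 43
F→A: (12)(13) − (20)(5) = 56
Σ = 1112
Area = |Σ|/2 = 556.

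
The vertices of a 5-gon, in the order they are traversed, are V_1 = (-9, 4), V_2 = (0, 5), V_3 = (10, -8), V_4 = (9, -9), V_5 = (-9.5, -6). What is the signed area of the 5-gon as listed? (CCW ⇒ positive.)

Σ = (-45) + (-50) + (-18) + (-139.5) + (-92) = -344.5
Signed area = Σ/2 = -172.25 (negative ⇒ clockwise traversal).

-172.25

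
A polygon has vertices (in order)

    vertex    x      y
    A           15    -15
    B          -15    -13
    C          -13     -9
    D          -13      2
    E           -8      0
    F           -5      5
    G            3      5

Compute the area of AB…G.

Apply the shoelace formula: 2A = Σ (x_i·y_{i+1} − x_{i+1}·y_i), indices taken mod 7.
Σ = (-420) + (-34) + (-143) + (16) + (-40) + (-40) + (-120) = -781
Area = |Σ|/2 = 390.5.

390.5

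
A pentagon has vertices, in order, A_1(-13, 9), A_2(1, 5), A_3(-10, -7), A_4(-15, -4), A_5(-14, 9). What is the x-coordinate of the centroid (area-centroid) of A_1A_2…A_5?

-659/74

Apply the shoelace formula. First the cross-terms c_i = x_i·y_{i+1} − x_{i+1}·y_i:
  -74, 43, -65, -191, -9  ⇒  2A = -296, A = -148.
Then Σ (x_i + x_{i+1})·c_i = 7908, so x̄ = 7908 / (6·(-148)) = -659/74.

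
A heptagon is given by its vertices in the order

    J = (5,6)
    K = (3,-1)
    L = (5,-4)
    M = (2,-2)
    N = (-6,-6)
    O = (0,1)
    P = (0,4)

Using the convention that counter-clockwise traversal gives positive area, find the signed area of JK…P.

Apply the surveyor's formula: 2A = Σ (x_i·y_{i+1} − x_{i+1}·y_i), indices taken mod 7.
Σ = (-23) + (-7) + (-2) + (-24) + (-6) + (0) + (-20) = -82
Signed area = Σ/2 = -41 (negative ⇒ clockwise traversal).

-41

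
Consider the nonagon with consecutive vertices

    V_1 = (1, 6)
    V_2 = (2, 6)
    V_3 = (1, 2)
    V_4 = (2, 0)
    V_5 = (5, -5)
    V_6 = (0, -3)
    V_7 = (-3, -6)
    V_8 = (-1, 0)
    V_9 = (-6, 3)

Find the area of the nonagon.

Apply the shoelace (surveyor's) formula: 2A = Σ (x_i·y_{i+1} − x_{i+1}·y_i), indices taken mod 9.
Σ = (-6) + (-2) + (-4) + (-10) + (-15) + (-9) + (-6) + (-3) + (-39) = -94
Area = |Σ|/2 = 47.

47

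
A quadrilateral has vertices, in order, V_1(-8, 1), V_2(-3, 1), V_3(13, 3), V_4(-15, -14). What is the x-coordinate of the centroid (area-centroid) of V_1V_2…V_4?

Apply the surveyor's formula. First the cross-terms c_i = x_i·y_{i+1} − x_{i+1}·y_i:
  -5, -22, -137, -127  ⇒  2A = -291, A = -145.5.
Then Σ (x_i + x_{i+1})·c_i = 3030, so x̄ = 3030 / (6·(-145.5)) = -1010/291.

-1010/291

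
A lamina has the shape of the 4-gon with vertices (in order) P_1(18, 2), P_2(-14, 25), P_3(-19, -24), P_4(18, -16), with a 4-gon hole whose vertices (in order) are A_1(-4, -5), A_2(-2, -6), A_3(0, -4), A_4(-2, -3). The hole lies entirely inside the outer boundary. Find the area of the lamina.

Outer boundary:
Apply Gauss's area formula: 2A = Σ (x_i·y_{i+1} − x_{i+1}·y_i), indices taken mod 4.
Cross-terms: 478, 811, 736, 324  ⇒  Σ = 2349
Area = |Σ|/2 = 1174.5.
Hole:
Apply the surveyor's formula: 2A = Σ (x_i·y_{i+1} − x_{i+1}·y_i), indices taken mod 4.
Σ = (14) + (8) + (-8) + (-2) = 12
Area = |Σ|/2 = 6.
Net area = 1174.5 − 6 = 1168.5.

1168.5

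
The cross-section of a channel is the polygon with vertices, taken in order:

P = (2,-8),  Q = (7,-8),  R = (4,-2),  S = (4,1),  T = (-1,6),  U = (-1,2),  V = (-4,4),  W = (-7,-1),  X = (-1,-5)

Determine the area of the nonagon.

93.5

Apply the shoelace (surveyor's) formula: 2A = Σ (x_i·y_{i+1} − x_{i+1}·y_i), indices taken mod 9.
P→Q: (2)(-8) − (7)(-8) = 40
Q→R: (7)(-2) − (4)(-8) = 18
R→S: (4)(1) − (4)(-2) = 12
S→T: (4)(6) − (-1)(1) = 25
T→U: (-1)(2) − (-1)(6) = 4
U→V: (-1)(4) − (-4)(2) = 4
V→W: (-4)(-1) − (-7)(4) = 32
W→X: (-7)(-5) − (-1)(-1) = 34
X→P: (-1)(-8) − (2)(-5) = 18
Σ = 187
Area = |Σ|/2 = 93.5.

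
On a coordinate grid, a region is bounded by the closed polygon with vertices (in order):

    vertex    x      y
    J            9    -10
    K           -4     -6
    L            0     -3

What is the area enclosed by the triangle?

27.5

Σ = (-94) + (12) + (27) = -55
Area = |Σ|/2 = 27.5.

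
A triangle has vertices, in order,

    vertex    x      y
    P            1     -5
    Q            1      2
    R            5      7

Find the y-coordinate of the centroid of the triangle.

Apply the shoelace (surveyor's) formula. First the cross-terms c_i = x_i·y_{i+1} − x_{i+1}·y_i:
  7, -3, -32  ⇒  2A = -28, A = -14.
Then Σ (y_i + y_{i+1})·c_i = -112, so ȳ = -112 / (6·(-14)) = 4/3.

4/3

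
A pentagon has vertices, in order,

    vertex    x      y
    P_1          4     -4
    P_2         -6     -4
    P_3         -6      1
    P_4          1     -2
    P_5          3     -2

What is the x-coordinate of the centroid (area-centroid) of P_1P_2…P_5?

-373/177

Apply the surveyor's formula. First the cross-terms c_i = x_i·y_{i+1} − x_{i+1}·y_i:
  -40, -30, 11, 4, -4  ⇒  2A = -59, A = -29.5.
Then Σ (x_i + x_{i+1})·c_i = 373, so x̄ = 373 / (6·(-29.5)) = -373/177.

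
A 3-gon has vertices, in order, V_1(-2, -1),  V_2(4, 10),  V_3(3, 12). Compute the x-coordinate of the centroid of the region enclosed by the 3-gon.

Apply the shoelace formula. First the cross-terms c_i = x_i·y_{i+1} − x_{i+1}·y_i:
  -16, 18, 21  ⇒  2A = 23, A = 11.5.
Then Σ (x_i + x_{i+1})·c_i = 115, so x̄ = 115 / (6·11.5) = 5/3.

5/3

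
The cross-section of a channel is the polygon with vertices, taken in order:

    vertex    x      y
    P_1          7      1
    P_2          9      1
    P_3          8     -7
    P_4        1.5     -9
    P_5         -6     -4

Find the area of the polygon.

Cross-terms: -2, -71, -61.5, -60, 22  ⇒  Σ = -172.5
Area = |Σ|/2 = 86.25.

86.25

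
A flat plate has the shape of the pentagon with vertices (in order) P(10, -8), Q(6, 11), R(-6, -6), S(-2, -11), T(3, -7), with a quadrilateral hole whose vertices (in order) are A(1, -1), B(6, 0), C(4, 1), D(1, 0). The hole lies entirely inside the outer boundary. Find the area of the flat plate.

162.5

Outer boundary:
Apply Gauss's area formula: 2A = Σ (x_i·y_{i+1} − x_{i+1}·y_i), indices taken mod 5.
Σ = (158) + (30) + (54) + (47) + (46) = 335
Area = |Σ|/2 = 167.5.
Hole:
Apply Gauss's area formula: 2A = Σ (x_i·y_{i+1} − x_{i+1}·y_i), indices taken mod 4.
Cross-terms: 6, 6, -1, -1  ⇒  Σ = 10
Area = |Σ|/2 = 5.
Net area = 167.5 − 5 = 162.5.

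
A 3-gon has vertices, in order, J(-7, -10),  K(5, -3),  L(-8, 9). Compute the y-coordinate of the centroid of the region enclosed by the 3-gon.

Apply the shoelace formula. First the cross-terms c_i = x_i·y_{i+1} − x_{i+1}·y_i:
  71, 21, 143  ⇒  2A = 235, A = 117.5.
Then Σ (y_i + y_{i+1})·c_i = -940, so ȳ = -940 / (6·117.5) = -4/3.

-4/3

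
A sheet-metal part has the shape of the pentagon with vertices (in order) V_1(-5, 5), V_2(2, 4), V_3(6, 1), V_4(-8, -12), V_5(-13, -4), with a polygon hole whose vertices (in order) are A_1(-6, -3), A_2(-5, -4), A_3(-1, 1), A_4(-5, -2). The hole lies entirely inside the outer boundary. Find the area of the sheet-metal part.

157.5

Outer boundary:
Apply the shoelace formula: 2A = Σ (x_i·y_{i+1} − x_{i+1}·y_i), indices taken mod 5.
Σ = (-30) + (-22) + (-64) + (-124) + (-85) = -325
Area = |Σ|/2 = 162.5.
Hole:
Apply the surveyor's formula: 2A = Σ (x_i·y_{i+1} − x_{i+1}·y_i), indices taken mod 4.
Σ = (9) + (-9) + (7) + (3) = 10
Area = |Σ|/2 = 5.
Net area = 162.5 − 5 = 157.5.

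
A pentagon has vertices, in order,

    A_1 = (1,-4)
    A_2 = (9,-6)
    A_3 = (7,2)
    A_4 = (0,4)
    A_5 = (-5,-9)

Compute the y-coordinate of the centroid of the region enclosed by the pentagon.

-283/167

Apply the shoelace (surveyor's) formula. First the cross-terms c_i = x_i·y_{i+1} − x_{i+1}·y_i:
  30, 60, 28, 20, 29  ⇒  2A = 167, A = 83.5.
Then Σ (y_i + y_{i+1})·c_i = -849, so ȳ = -849 / (6·83.5) = -283/167.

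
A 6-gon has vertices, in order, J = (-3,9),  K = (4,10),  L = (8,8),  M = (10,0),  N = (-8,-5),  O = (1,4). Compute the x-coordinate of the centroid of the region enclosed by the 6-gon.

407/150

Apply the shoelace formula. First the cross-terms c_i = x_i·y_{i+1} − x_{i+1}·y_i:
  -66, -48, -80, -50, -27, 21  ⇒  2A = -250, A = -125.
Then Σ (x_i + x_{i+1})·c_i = -2035, so x̄ = -2035 / (6·(-125)) = 407/150.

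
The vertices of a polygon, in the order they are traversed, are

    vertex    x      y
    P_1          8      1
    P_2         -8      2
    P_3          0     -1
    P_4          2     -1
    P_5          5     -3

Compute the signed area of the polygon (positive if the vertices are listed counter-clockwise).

31

Apply the surveyor's formula: 2A = Σ (x_i·y_{i+1} − x_{i+1}·y_i), indices taken mod 5.
P_1→P_2: (8)(2) − (-8)(1) = 24
P_2→P_3: (-8)(-1) − (0)(2) = 8
P_3→P_4: (0)(-1) − (2)(-1) = 2
P_4→P_5: (2)(-3) − (5)(-1) = -1
P_5→P_1: (5)(1) − (8)(-3) = 29
Σ = 62
Signed area = Σ/2 = 31 (positive ⇒ counter-clockwise traversal).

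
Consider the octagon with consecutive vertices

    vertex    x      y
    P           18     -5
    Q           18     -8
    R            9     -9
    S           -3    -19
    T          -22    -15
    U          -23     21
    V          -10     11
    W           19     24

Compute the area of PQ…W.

1270.5

Apply the shoelace formula: 2A = Σ (x_i·y_{i+1} − x_{i+1}·y_i), indices taken mod 8.
Cross-terms: -54, -90, -198, -373, -807, -43, -449, -527  ⇒  Σ = -2541
Area = |Σ|/2 = 1270.5.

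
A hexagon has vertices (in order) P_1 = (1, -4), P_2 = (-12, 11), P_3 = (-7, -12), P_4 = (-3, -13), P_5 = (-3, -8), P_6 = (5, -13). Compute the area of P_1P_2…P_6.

Σ = (-37) + (221) + (55) + (-15) + (79) + (-7) = 296
Area = |Σ|/2 = 148.

148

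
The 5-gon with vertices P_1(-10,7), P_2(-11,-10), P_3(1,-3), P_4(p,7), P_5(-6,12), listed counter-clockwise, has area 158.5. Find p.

The doubled signed area Σ (x_i y_{i+1} − x_{i+1} y_i) is linear in p.
With p=0 it equals 347; the coefficient of p is 15 (from the two edges through P_4).
So 15·p + 347 = 2·158.5 = 317 ⇒ p = -2.

-2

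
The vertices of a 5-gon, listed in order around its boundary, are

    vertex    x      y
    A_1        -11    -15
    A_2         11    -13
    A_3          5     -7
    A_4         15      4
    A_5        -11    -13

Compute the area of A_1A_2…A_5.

Apply the shoelace formula: 2A = Σ (x_i·y_{i+1} − x_{i+1}·y_i), indices taken mod 5.
Σ = (308) + (-12) + (125) + (-151) + (22) = 292
Area = |Σ|/2 = 146.

146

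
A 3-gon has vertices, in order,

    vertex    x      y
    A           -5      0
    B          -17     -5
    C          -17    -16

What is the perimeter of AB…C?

44

|AB| = √((-12)² + (-5)²) = √169 = 13
|BC| = √((0)² + (-11)²) = √121 = 11
|CA| = √((12)² + (16)²) = √400 = 20
Perimeter = 13 + 11 + 20 = 44.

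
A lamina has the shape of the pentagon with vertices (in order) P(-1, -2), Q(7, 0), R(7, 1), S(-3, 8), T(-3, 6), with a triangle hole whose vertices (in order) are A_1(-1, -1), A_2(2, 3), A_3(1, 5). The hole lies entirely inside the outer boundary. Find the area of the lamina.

Outer boundary:
Σ = (14) + (7) + (59) + (6) + (12) = 98
Area = |Σ|/2 = 49.
Hole:
Apply the surveyor's formula: 2A = Σ (x_i·y_{i+1} − x_{i+1}·y_i), indices taken mod 3.
Σ = (-1) + (7) + (4) = 10
Area = |Σ|/2 = 5.
Net area = 49 − 5 = 44.

44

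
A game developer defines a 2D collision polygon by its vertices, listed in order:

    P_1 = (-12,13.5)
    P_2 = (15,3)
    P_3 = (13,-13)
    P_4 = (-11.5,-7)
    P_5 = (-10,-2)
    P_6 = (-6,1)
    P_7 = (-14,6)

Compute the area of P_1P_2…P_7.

Σ = (-238.5) + (-234) + (-240.5) + (-47) + (-22) + (-22) + (-117) = -921
Area = |Σ|/2 = 460.5.

460.5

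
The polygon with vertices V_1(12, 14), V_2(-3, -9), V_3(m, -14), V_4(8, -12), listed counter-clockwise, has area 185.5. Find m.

-9

The doubled signed area Σ (x_i y_{i+1} − x_{i+1} y_i) is linear in m.
With m=0 it equals 344; the coefficient of m is -3 (from the two edges through V_3).
So -3·m + 344 = 2·185.5 = 371 ⇒ m = -9.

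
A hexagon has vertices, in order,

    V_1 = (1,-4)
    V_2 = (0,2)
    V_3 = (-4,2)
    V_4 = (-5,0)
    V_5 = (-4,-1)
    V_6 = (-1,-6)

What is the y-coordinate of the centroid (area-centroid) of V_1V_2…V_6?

Apply the surveyor's formula. First the cross-terms c_i = x_i·y_{i+1} − x_{i+1}·y_i:
  2, 8, 10, 5, 23, 10  ⇒  2A = 58, A = 29.
Then Σ (y_i + y_{i+1})·c_i = -218, so ȳ = -218 / (6·29) = -109/87.

-109/87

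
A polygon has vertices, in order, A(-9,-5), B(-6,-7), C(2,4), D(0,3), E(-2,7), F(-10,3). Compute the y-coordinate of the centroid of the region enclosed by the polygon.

Apply Gauss's area formula. First the cross-terms c_i = x_i·y_{i+1} − x_{i+1}·y_i:
  33, -10, 6, 6, 64, 77  ⇒  2A = 176, A = 88.
Then Σ (y_i + y_{i+1})·c_i = 222, so ȳ = 222 / (6·88) = 37/88.

37/88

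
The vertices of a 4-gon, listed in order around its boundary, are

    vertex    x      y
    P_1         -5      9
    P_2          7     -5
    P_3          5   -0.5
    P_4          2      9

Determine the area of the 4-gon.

Σ = (-38) + (21.5) + (46) + (63) = 92.5
Area = |Σ|/2 = 46.25.

46.25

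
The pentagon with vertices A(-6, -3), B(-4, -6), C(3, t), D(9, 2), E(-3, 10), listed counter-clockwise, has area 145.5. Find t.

-6

The doubled signed area Σ (x_i y_{i+1} − x_{i+1} y_i) is linear in t.
With t=0 it equals 213; the coefficient of t is -13 (from the two edges through C).
So -13·t + 213 = 2·145.5 = 291 ⇒ t = -6.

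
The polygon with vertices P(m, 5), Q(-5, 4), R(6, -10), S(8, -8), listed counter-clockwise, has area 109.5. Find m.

8

The doubled signed area Σ (x_i y_{i+1} − x_{i+1} y_i) is linear in m.
With m=0 it equals 123; the coefficient of m is 12 (from the two edges through P).
So 12·m + 123 = 2·109.5 = 219 ⇒ m = 8.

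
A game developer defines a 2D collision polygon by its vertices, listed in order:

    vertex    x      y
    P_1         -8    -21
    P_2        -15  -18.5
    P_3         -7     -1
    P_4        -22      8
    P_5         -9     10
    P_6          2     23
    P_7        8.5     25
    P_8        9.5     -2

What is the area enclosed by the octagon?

Apply the shoelace (surveyor's) formula: 2A = Σ (x_i·y_{i+1} − x_{i+1}·y_i), indices taken mod 8.
Σ = (-167) + (-114.5) + (-78) + (-148) + (-227) + (-145.5) + (-254.5) + (-215.5) = -1350
Area = |Σ|/2 = 675.

675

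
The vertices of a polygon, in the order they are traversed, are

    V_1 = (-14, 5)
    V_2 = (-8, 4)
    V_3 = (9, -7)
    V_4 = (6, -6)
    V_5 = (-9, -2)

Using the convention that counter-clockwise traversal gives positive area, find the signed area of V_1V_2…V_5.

-73.5

Apply the shoelace (surveyor's) formula: 2A = Σ (x_i·y_{i+1} − x_{i+1}·y_i), indices taken mod 5.
Σ = (-16) + (20) + (-12) + (-66) + (-73) = -147
Signed area = Σ/2 = -73.5 (negative ⇒ clockwise traversal).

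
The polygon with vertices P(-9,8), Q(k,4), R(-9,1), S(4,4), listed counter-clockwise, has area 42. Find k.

Write out the shoelace sum; only the two edges meeting at Q involve k:
2·Area = [((-9)·4 − k·8) + (k·1 − (-9)·4)] + 28
       = -7·k + 28 = 84
⇒ k = -8.

-8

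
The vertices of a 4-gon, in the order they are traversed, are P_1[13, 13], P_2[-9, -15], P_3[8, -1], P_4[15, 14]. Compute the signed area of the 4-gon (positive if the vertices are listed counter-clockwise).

Apply the shoelace formula: 2A = Σ (x_i·y_{i+1} − x_{i+1}·y_i), indices taken mod 4.
Σ = (-78) + (129) + (127) + (13) = 191
Signed area = Σ/2 = 95.5 (positive ⇒ counter-clockwise traversal).

95.5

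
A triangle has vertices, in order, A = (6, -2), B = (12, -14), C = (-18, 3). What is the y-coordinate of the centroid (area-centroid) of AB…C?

-13/3

Apply the shoelace (surveyor's) formula. First the cross-terms c_i = x_i·y_{i+1} − x_{i+1}·y_i:
  -60, -216, 18  ⇒  2A = -258, A = -129.
Then Σ (y_i + y_{i+1})·c_i = 3354, so ȳ = 3354 / (6·(-129)) = -13/3.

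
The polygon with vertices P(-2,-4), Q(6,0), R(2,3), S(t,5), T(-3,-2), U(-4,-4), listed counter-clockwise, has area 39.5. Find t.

Write out the shoelace sum; only the two edges meeting at S involve t:
2·Area = [(2·5 − t·3) + (t·(-2) − (-3)·5)] + 54
       = -5·t + 79 = 79
⇒ t = 0.

0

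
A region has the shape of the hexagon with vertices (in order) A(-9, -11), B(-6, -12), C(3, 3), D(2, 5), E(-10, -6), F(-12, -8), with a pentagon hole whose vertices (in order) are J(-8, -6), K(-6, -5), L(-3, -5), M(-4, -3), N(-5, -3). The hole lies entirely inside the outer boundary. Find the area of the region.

Outer boundary:
Apply the surveyor's formula: 2A = Σ (x_i·y_{i+1} − x_{i+1}·y_i), indices taken mod 6.
A→B: (-9)(-12) − (-6)(-11) = 42
B→C: (-6)(3) − (3)(-12) = 18
C→D: (3)(5) − (2)(3) = 9
D→E: (2)(-6) − (-10)(5) = 38
E→F: (-10)(-8) − (-12)(-6) = 8
F→A: (-12)(-11) − (-9)(-8) = 60
Σ = 175
Area = |Σ|/2 = 87.5.
Hole:
Apply the surveyor's formula: 2A = Σ (x_i·y_{i+1} − x_{i+1}·y_i), indices taken mod 5.
Σ = (4) + (15) + (-11) + (-3) + (6) = 11
Area = |Σ|/2 = 5.5.
Net area = 87.5 − 5.5 = 82.

82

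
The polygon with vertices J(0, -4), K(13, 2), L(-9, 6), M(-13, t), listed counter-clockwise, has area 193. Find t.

-12

The doubled signed area Σ (x_i y_{i+1} − x_{i+1} y_i) is linear in t.
With t=0 it equals 278; the coefficient of t is -9 (from the two edges through M).
So -9·t + 278 = 2·193 = 386 ⇒ t = -12.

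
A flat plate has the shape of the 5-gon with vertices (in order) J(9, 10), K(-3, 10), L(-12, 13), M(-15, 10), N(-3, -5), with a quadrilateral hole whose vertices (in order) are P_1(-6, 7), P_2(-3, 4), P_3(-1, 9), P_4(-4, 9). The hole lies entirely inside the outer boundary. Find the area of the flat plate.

184.5

Outer boundary:
Apply the shoelace (surveyor's) formula: 2A = Σ (x_i·y_{i+1} − x_{i+1}·y_i), indices taken mod 5.
J→K: (9)(10) − (-3)(10) = 120
K→L: (-3)(13) − (-12)(10) = 81
L→M: (-12)(10) − (-15)(13) = 75
M→N: (-15)(-5) − (-3)(10) = 105
N→J: (-3)(10) − (9)(-5) = 15
Σ = 396
Area = |Σ|/2 = 198.
Hole:
Apply Gauss's area formula: 2A = Σ (x_i·y_{i+1} − x_{i+1}·y_i), indices taken mod 4.
Cross-terms: -3, -23, 27, 26  ⇒  Σ = 27
Area = |Σ|/2 = 13.5.
Net area = 198 − 13.5 = 184.5.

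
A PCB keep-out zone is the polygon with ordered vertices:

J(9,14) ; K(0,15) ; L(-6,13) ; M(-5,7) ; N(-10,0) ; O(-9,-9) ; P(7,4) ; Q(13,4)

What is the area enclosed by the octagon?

Σ = (135) + (90) + (23) + (70) + (90) + (27) + (-24) + (146) = 557
Area = |Σ|/2 = 278.5.

278.5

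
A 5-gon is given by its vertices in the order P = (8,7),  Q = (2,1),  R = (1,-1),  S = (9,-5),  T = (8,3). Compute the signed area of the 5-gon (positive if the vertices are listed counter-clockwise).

Apply the surveyor's formula: 2A = Σ (x_i·y_{i+1} − x_{i+1}·y_i), indices taken mod 5.
P→Q: (8)(1) − (2)(7) = -6
Q→R: (2)(-1) − (1)(1) = -3
R→S: (1)(-5) − (9)(-1) = 4
S→T: (9)(3) − (8)(-5) = 67
T→P: (8)(7) − (8)(3) = 32
Σ = 94
Signed area = Σ/2 = 47 (positive ⇒ counter-clockwise traversal).

47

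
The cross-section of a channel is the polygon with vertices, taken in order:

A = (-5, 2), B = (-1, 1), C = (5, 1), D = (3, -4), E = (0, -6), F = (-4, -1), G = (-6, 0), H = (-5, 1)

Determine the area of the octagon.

45.5

Apply Gauss's area formula: 2A = Σ (x_i·y_{i+1} − x_{i+1}·y_i), indices taken mod 8.
A→B: (-5)(1) − (-1)(2) = -3
B→C: (-1)(1) − (5)(1) = -6
C→D: (5)(-4) − (3)(1) = -23
D→E: (3)(-6) − (0)(-4) = -18
E→F: (0)(-1) − (-4)(-6) = -24
F→G: (-4)(0) − (-6)(-1) = -6
G→H: (-6)(1) − (-5)(0) = -6
H→A: (-5)(2) − (-5)(1) = -5
Σ = -91
Area = |Σ|/2 = 45.5.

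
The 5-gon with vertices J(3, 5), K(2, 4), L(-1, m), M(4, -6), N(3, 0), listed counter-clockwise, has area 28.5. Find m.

Write out the shoelace sum; only the two edges meeting at L involve m:
2·Area = [(2·m − (-1)·4) + ((-1)·(-6) − 4·m)] + 35
       = -2·m + 45 = 57
⇒ m = -6.

-6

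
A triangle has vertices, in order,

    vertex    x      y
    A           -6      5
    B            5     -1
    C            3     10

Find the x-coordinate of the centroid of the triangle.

2/3

Apply the shoelace (surveyor's) formula. First the cross-terms c_i = x_i·y_{i+1} − x_{i+1}·y_i:
  -19, 53, 75  ⇒  2A = 109, A = 54.5.
Then Σ (x_i + x_{i+1})·c_i = 218, so x̄ = 218 / (6·54.5) = 2/3.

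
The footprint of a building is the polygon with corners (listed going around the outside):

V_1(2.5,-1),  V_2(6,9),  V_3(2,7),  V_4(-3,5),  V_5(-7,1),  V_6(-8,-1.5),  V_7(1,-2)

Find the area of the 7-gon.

77.75

Apply the shoelace formula: 2A = Σ (x_i·y_{i+1} − x_{i+1}·y_i), indices taken mod 7.
Σ = (28.5) + (24) + (31) + (32) + (18.5) + (17.5) + (4) = 155.5
Area = |Σ|/2 = 77.75.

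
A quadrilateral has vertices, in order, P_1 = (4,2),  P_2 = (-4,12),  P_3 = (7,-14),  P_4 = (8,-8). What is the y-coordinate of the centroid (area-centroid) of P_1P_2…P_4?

Apply the shoelace formula. First the cross-terms c_i = x_i·y_{i+1} − x_{i+1}·y_i:
  56, -28, 56, 48  ⇒  2A = 132, A = 66.
Then Σ (y_i + y_{i+1})·c_i = -680, so ȳ = -680 / (6·66) = -170/99.

-170/99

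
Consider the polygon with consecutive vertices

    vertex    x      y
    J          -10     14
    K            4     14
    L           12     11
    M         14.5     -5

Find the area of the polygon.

193.25

J→K: (-10)(14) − (4)(14) = -196
K→L: (4)(11) − (12)(14) = -124
L→M: (12)(-5) − (14.5)(11) = -219.5
M→J: (14.5)(14) − (-10)(-5) = 153
Σ = -386.5
Area = |Σ|/2 = 193.25.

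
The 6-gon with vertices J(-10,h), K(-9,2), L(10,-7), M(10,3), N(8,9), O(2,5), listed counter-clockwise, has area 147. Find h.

3

Write out the shoelace sum; only the two edges meeting at J involve h:
2·Area = [(2·h − (-10)·5) + ((-10)·2 − (-9)·h)] + 231
       = 11·h + 261 = 294
⇒ h = 3.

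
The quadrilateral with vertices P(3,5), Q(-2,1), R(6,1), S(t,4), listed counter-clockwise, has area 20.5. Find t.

Write out the shoelace sum; only the two edges meeting at S involve t:
2·Area = [(6·4 − t·1) + (t·5 − 3·4)] + 5
       = 4·t + 17 = 41
⇒ t = 6.

6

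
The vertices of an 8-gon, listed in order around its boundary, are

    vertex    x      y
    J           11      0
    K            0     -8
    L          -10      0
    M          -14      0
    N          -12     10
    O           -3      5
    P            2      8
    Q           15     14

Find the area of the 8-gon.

309

J→K: (11)(-8) − (0)(0) = -88
K→L: (0)(0) − (-10)(-8) = -80
L→M: (-10)(0) − (-14)(0) = 0
M→N: (-14)(10) − (-12)(0) = -140
N→O: (-12)(5) − (-3)(10) = -30
O→P: (-3)(8) − (2)(5) = -34
P→Q: (2)(14) − (15)(8) = -92
Q→J: (15)(0) − (11)(14) = -154
Σ = -618
Area = |Σ|/2 = 309.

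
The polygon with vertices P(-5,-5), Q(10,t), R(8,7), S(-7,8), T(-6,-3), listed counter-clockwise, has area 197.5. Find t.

-6

The doubled signed area Σ (x_i y_{i+1} − x_{i+1} y_i) is linear in t.
With t=0 it equals 317; the coefficient of t is -13 (from the two edges through Q).
So -13·t + 317 = 2·197.5 = 395 ⇒ t = -6.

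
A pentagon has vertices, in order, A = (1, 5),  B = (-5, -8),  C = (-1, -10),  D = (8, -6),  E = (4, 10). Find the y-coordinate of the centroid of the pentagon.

-77/37

Apply the shoelace formula. First the cross-terms c_i = x_i·y_{i+1} − x_{i+1}·y_i:
  17, 42, 86, 104, 10  ⇒  2A = 259, A = 129.5.
Then Σ (y_i + y_{i+1})·c_i = -1617, so ȳ = -1617 / (6·129.5) = -77/37.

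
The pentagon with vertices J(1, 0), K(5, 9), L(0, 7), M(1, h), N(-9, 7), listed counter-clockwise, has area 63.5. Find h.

Write out the shoelace sum; only the two edges meeting at M involve h:
2·Area = [(0·h − 1·7) + (1·7 − (-9)·h)] + 37
       = 9·h + 37 = 127
⇒ h = 10.

10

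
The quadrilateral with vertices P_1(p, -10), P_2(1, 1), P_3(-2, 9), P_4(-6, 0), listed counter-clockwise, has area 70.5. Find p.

6

The doubled signed area Σ (x_i y_{i+1} − x_{i+1} y_i) is linear in p.
With p=0 it equals 135; the coefficient of p is 1 (from the two edges through P_1).
So 1·p + 135 = 2·70.5 = 141 ⇒ p = 6.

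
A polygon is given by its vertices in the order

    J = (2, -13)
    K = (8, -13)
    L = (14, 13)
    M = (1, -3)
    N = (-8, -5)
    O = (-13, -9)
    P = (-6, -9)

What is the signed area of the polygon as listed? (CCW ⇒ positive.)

Apply the surveyor's formula: 2A = Σ (x_i·y_{i+1} − x_{i+1}·y_i), indices taken mod 7.
J→K: (2)(-13) − (8)(-13) = 78
K→L: (8)(13) − (14)(-13) = 286
L→M: (14)(-3) − (1)(13) = -55
M→N: (1)(-5) − (-8)(-3) = -29
N→O: (-8)(-9) − (-13)(-5) = 7
O→P: (-13)(-9) − (-6)(-9) = 63
P→J: (-6)(-13) − (2)(-9) = 96
Σ = 446
Signed area = Σ/2 = 223 (positive ⇒ counter-clockwise traversal).

223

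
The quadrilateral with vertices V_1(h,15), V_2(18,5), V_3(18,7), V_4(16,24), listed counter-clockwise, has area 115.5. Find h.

Write out the shoelace sum; only the two edges meeting at V_1 involve h:
2·Area = [(16·15 − h·24) + (h·5 − 18·15)] + 356
       = -19·h + 326 = 231
⇒ h = 5.

5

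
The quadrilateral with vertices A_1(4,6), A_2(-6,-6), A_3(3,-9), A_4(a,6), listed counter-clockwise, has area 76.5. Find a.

The doubled signed area Σ (x_i y_{i+1} − x_{i+1} y_i) is linear in a.
With a=0 it equals 78; the coefficient of a is 15 (from the two edges through A_4).
So 15·a + 78 = 2·76.5 = 153 ⇒ a = 5.

5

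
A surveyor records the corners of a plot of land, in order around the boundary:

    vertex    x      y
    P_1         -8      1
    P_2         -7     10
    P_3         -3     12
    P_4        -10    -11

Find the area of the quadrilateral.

36

Apply the surveyor's formula: 2A = Σ (x_i·y_{i+1} − x_{i+1}·y_i), indices taken mod 4.
P_1→P_2: (-8)(10) − (-7)(1) = -73
P_2→P_3: (-7)(12) − (-3)(10) = -54
P_3→P_4: (-3)(-11) − (-10)(12) = 153
P_4→P_1: (-10)(1) − (-8)(-11) = -98
Σ = -72
Area = |Σ|/2 = 36.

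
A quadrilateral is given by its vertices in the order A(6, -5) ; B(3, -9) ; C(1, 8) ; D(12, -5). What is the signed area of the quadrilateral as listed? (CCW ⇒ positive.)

-68.5

Apply Gauss's area formula: 2A = Σ (x_i·y_{i+1} − x_{i+1}·y_i), indices taken mod 4.
Σ = (-39) + (33) + (-101) + (-30) = -137
Signed area = Σ/2 = -68.5 (negative ⇒ clockwise traversal).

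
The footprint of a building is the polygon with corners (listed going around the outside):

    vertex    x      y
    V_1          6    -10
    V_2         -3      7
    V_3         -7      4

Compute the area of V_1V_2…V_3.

Apply the surveyor's formula: 2A = Σ (x_i·y_{i+1} − x_{i+1}·y_i), indices taken mod 3.
V_1→V_2: (6)(7) − (-3)(-10) = 12
V_2→V_3: (-3)(4) − (-7)(7) = 37
V_3→V_1: (-7)(-10) − (6)(4) = 46
Σ = 95
Area = |Σ|/2 = 47.5.

47.5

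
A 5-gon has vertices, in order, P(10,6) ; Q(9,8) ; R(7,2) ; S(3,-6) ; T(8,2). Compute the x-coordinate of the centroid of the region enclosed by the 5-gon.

84/11

Apply the shoelace (surveyor's) formula. First the cross-terms c_i = x_i·y_{i+1} − x_{i+1}·y_i:
  26, -38, -48, 54, 28  ⇒  2A = 22, A = 11.
Then Σ (x_i + x_{i+1})·c_i = 504, so x̄ = 504 / (6·11) = 84/11.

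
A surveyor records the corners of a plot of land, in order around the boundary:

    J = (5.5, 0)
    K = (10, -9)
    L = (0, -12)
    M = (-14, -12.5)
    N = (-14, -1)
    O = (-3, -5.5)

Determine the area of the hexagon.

197.125

Apply Gauss's area formula: 2A = Σ (x_i·y_{i+1} − x_{i+1}·y_i), indices taken mod 6.
J→K: (5.5)(-9) − (10)(0) = -49.5
K→L: (10)(-12) − (0)(-9) = -120
L→M: (0)(-12.5) − (-14)(-12) = -168
M→N: (-14)(-1) − (-14)(-12.5) = -161
N→O: (-14)(-5.5) − (-3)(-1) = 74
O→J: (-3)(0) − (5.5)(-5.5) = 30.25
Σ = -394.25
Area = |Σ|/2 = 197.125.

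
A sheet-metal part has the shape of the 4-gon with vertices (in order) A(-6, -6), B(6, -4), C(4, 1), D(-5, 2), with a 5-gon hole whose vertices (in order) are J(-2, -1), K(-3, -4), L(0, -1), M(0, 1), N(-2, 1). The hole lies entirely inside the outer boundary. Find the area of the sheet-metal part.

Outer boundary:
Apply the shoelace (surveyor's) formula: 2A = Σ (x_i·y_{i+1} − x_{i+1}·y_i), indices taken mod 4.
Σ = (60) + (22) + (13) + (42) = 137
Area = |Σ|/2 = 68.5.
Hole:
Apply Gauss's area formula: 2A = Σ (x_i·y_{i+1} − x_{i+1}·y_i), indices taken mod 5.
Cross-terms: 5, 3, 0, 2, 4  ⇒  Σ = 14
Area = |Σ|/2 = 7.
Net area = 68.5 − 7 = 61.5.

61.5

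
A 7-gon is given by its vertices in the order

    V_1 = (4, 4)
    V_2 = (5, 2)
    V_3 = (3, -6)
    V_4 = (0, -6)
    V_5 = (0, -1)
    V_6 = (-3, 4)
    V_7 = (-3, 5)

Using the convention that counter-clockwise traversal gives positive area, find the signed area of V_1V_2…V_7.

-52

Apply the shoelace (surveyor's) formula: 2A = Σ (x_i·y_{i+1} − x_{i+1}·y_i), indices taken mod 7.
Σ = (-12) + (-36) + (-18) + (0) + (-3) + (-3) + (-32) = -104
Signed area = Σ/2 = -52 (negative ⇒ clockwise traversal).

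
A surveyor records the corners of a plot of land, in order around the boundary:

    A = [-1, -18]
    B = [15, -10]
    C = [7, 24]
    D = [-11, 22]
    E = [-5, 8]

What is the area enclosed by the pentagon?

A→B: (-1)(-10) − (15)(-18) = 280
B→C: (15)(24) − (7)(-10) = 430
C→D: (7)(22) − (-11)(24) = 418
D→E: (-11)(8) − (-5)(22) = 22
E→A: (-5)(-18) − (-1)(8) = 98
Σ = 1248
Area = |Σ|/2 = 624.

624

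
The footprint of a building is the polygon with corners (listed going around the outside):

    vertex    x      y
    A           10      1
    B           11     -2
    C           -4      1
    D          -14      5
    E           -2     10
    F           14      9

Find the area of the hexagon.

Apply the shoelace (surveyor's) formula: 2A = Σ (x_i·y_{i+1} − x_{i+1}·y_i), indices taken mod 6.
Σ = (-31) + (3) + (-6) + (-130) + (-158) + (-76) = -398
Area = |Σ|/2 = 199.

199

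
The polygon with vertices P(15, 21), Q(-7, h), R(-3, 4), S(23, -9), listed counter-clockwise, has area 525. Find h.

Write out the shoelace sum; only the two edges meeting at Q involve h:
2·Area = [(15·h − (-7)·21) + ((-7)·4 − (-3)·h)] + 553
       = 18·h + 672 = 1050
⇒ h = 21.

21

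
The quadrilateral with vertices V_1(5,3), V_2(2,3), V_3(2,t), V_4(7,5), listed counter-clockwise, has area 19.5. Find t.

Write out the shoelace sum; only the two edges meeting at V_3 involve t:
2·Area = [(2·t − 2·3) + (2·5 − 7·t)] + 5
       = -5·t + 9 = 39
⇒ t = -6.

-6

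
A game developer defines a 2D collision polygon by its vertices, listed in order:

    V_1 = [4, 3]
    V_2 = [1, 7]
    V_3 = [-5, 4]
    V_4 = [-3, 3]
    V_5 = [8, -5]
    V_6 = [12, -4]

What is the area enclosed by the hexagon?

66

Σ = (25) + (39) + (-3) + (-9) + (28) + (52) = 132
Area = |Σ|/2 = 66.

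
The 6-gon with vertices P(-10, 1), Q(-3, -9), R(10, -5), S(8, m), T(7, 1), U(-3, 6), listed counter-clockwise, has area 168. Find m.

-4

Write out the shoelace sum; only the two edges meeting at S involve m:
2·Area = [(10·m − 8·(-5)) + (8·1 − 7·m)] + 300
       = 3·m + 348 = 336
⇒ m = -4.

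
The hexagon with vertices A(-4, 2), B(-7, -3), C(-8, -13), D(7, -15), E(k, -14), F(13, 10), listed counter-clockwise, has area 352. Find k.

10

Write out the shoelace sum; only the two edges meeting at E involve k:
2·Area = [(7·(-14) − k·(-15)) + (k·10 − 13·(-14))] + 370
       = 25·k + 454 = 704
⇒ k = 10.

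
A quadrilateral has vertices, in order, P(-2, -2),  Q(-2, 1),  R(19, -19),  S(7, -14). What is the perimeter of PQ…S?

60

|PQ| = √((0)² + (3)²) = √9 = 3
|QR| = √((21)² + (-20)²) = √841 = 29
|RS| = √((-12)² + (5)²) = √169 = 13
|SP| = √((-9)² + (12)²) = √225 = 15
Perimeter = 3 + 29 + 13 + 15 = 60.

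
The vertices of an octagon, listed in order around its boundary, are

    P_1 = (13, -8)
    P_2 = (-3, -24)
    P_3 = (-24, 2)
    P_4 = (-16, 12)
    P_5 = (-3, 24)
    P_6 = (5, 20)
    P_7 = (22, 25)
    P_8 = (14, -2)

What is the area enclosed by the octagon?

1248.5

Cross-terms: -336, -582, -256, -348, -180, -315, -394, -86  ⇒  Σ = -2497
Area = |Σ|/2 = 1248.5.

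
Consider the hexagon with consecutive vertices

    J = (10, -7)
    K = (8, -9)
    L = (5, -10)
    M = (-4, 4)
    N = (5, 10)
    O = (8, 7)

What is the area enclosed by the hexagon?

Apply the shoelace (surveyor's) formula: 2A = Σ (x_i·y_{i+1} − x_{i+1}·y_i), indices taken mod 6.
J→K: (10)(-9) − (8)(-7) = -34
K→L: (8)(-10) − (5)(-9) = -35
L→M: (5)(4) − (-4)(-10) = -20
M→N: (-4)(10) − (5)(4) = -60
N→O: (5)(7) − (8)(10) = -45
O→J: (8)(-7) − (10)(7) = -126
Σ = -320
Area = |Σ|/2 = 160.

160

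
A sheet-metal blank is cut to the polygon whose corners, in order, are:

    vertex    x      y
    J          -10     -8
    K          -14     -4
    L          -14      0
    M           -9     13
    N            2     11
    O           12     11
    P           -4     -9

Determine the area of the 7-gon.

333.5

Apply the shoelace (surveyor's) formula: 2A = Σ (x_i·y_{i+1} − x_{i+1}·y_i), indices taken mod 7.
J→K: (-10)(-4) − (-14)(-8) = -72
K→L: (-14)(0) − (-14)(-4) = -56
L→M: (-14)(13) − (-9)(0) = -182
M→N: (-9)(11) − (2)(13) = -125
N→O: (2)(11) − (12)(11) = -110
O→P: (12)(-9) − (-4)(11) = -64
P→J: (-4)(-8) − (-10)(-9) = -58
Σ = -667
Area = |Σ|/2 = 333.5.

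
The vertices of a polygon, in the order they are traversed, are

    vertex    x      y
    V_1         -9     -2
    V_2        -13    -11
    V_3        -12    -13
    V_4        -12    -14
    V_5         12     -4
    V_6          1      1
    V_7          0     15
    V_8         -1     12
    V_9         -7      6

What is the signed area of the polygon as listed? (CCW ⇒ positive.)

265

Σ = (73) + (37) + (12) + (216) + (16) + (15) + (15) + (78) + (68) = 530
Signed area = Σ/2 = 265 (positive ⇒ counter-clockwise traversal).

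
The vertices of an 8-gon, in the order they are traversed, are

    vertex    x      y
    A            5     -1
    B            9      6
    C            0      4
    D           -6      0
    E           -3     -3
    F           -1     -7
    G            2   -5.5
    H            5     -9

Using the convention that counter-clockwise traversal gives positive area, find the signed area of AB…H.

Σ = (39) + (36) + (24) + (18) + (18) + (19.5) + (9.5) + (40) = 204
Signed area = Σ/2 = 102 (positive ⇒ counter-clockwise traversal).

102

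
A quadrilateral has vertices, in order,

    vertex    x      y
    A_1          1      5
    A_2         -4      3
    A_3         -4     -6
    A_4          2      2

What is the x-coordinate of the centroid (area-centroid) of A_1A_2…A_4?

Apply the shoelace formula. First the cross-terms c_i = x_i·y_{i+1} − x_{i+1}·y_i:
  23, 36, 4, 8  ⇒  2A = 71, A = 35.5.
Then Σ (x_i + x_{i+1})·c_i = -341, so x̄ = -341 / (6·35.5) = -341/213.

-341/213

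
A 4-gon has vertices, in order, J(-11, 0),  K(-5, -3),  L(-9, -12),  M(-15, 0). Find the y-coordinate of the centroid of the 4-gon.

Apply the surveyor's formula. First the cross-terms c_i = x_i·y_{i+1} − x_{i+1}·y_i:
  33, 33, -180, 0  ⇒  2A = -114, A = -57.
Then Σ (y_i + y_{i+1})·c_i = 1566, so ȳ = 1566 / (6·(-57)) = -87/19.

-87/19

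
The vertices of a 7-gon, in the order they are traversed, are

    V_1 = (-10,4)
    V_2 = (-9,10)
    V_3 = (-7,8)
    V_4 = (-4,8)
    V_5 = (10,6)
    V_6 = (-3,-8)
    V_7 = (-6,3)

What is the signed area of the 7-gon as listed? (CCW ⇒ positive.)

-153.5

Apply the surveyor's formula: 2A = Σ (x_i·y_{i+1} − x_{i+1}·y_i), indices taken mod 7.
V_1→V_2: (-10)(10) − (-9)(4) = -64
V_2→V_3: (-9)(8) − (-7)(10) = -2
V_3→V_4: (-7)(8) − (-4)(8) = -24
V_4→V_5: (-4)(6) − (10)(8) = -104
V_5→V_6: (10)(-8) − (-3)(6) = -62
V_6→V_7: (-3)(3) − (-6)(-8) = -57
V_7→V_1: (-6)(4) − (-10)(3) = 6
Σ = -307
Signed area = Σ/2 = -153.5 (negative ⇒ clockwise traversal).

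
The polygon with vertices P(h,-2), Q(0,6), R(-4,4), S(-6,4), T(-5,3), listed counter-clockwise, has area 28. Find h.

Write out the shoelace sum; only the two edges meeting at P involve h:
2·Area = [((-5)·(-2) − h·3) + (h·6 − 0·(-2))] + 34
       = 3·h + 44 = 56
⇒ h = 4.

4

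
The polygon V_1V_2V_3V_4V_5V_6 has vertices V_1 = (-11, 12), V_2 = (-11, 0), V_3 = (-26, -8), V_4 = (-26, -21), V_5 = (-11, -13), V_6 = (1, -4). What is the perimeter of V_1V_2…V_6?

94

|V_1V_2| = √((0)² + (-12)²) = √144 = 12
|V_2V_3| = √((-15)² + (-8)²) = √289 = 17
|V_3V_4| = √((0)² + (-13)²) = √169 = 13
|V_4V_5| = √((15)² + (8)²) = √289 = 17
|V_5V_6| = √((12)² + (9)²) = √225 = 15
|V_6V_1| = √((-12)² + (16)²) = √400 = 20
Perimeter = 12 + 17 + 13 + 17 + 15 + 20 = 94.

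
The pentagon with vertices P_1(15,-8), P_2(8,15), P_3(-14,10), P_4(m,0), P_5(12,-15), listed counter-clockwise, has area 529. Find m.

-14

Write out the shoelace sum; only the two edges meeting at P_4 involve m:
2·Area = [((-14)·0 − m·10) + (m·(-15) − 12·0)] + 708
       = -25·m + 708 = 1058
⇒ m = -14.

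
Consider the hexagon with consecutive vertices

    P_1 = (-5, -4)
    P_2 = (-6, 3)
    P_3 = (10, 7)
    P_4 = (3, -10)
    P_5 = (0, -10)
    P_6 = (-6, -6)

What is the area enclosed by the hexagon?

164

Apply the shoelace formula: 2A = Σ (x_i·y_{i+1} − x_{i+1}·y_i), indices taken mod 6.
Σ = (-39) + (-72) + (-121) + (-30) + (-60) + (-6) = -328
Area = |Σ|/2 = 164.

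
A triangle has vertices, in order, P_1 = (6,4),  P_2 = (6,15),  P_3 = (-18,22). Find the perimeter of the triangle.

66

|P_1P_2| = √((0)² + (11)²) = √121 = 11
|P_2P_3| = √((-24)² + (7)²) = √625 = 25
|P_3P_1| = √((24)² + (-18)²) = √900 = 30
Perimeter = 11 + 25 + 30 = 66.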